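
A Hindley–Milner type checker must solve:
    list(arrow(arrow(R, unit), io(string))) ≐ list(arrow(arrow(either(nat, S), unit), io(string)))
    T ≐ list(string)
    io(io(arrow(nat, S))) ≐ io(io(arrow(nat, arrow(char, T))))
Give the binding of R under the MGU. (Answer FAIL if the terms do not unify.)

either(nat, arrow(char, list(string)))

Decompose list/1: arrow(arrow(R, unit), io(string)) ≐ arrow(arrow(either(nat, S), unit), io(string)).
Decompose arrow/2: arrow(R, unit) ≐ arrow(either(nat, S), unit),  io(string) ≐ io(string).
Decompose arrow/2: R ≐ either(nat, S),  unit ≐ unit.
Bind R := either(nat, S); no other remaining equation mentions R.
Delete trivial equation unit ≐ unit.
Delete trivial equation io(string) ≐ io(string).
Bind T := list(string); substituting into the remaining equation gives: io(io(arrow(nat, S))) ≐ io(io(arrow(nat, arrow(char, list(string))))).
Decompose io/1: io(arrow(nat, S)) ≐ io(arrow(nat, arrow(char, list(string)))).
Decompose io/1: arrow(nat, S) ≐ arrow(nat, arrow(char, list(string))).
Decompose arrow/2: nat ≐ nat,  S ≐ arrow(char, list(string)).
Delete trivial equation nat ≐ nat.
Bind S := arrow(char, list(string)). Substituting into the earlier binding gives R := either(nat, arrow(char, list(string))).
MGU = { R := either(nat, arrow(char, list(string))), T := list(string), S := arrow(char, list(string)) }, so R := either(nat, arrow(char, list(string))).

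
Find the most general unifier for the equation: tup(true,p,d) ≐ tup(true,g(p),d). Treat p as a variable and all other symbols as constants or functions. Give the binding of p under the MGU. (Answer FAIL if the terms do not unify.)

Decompose tup/3: true ≐ true,  p ≐ g(p),  d ≐ d.
Delete trivial equation true ≐ true.
Occurs check fails: p occurs in g(p); the equation p ≐ g(p) has no finite solution.

FAIL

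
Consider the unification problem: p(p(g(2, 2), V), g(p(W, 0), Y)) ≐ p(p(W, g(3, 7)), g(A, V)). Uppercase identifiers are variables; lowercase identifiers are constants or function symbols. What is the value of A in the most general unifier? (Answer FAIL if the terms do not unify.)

Decompose p/2: p(g(2, 2), V) ≐ p(W, g(3, 7)),  g(p(W, 0), Y) ≐ g(A, V).
Decompose p/2: g(2, 2) ≐ W,  V ≐ g(3, 7).
Bind W := g(2, 2); substituting into the one remaining equation that mentions W gives: g(p(g(2, 2), 0), Y) ≐ g(A, V).
Bind V := g(3, 7); substituting into the remaining equation gives: g(p(g(2, 2), 0), Y) ≐ g(A, g(3, 7)).
Decompose g/2: p(g(2, 2), 0) ≐ A,  Y ≐ g(3, 7).
Bind A := p(g(2, 2), 0); no other remaining equation mentions A.
Bind Y := g(3, 7).
MGU = { W := g(2, 2), V := g(3, 7), A := p(g(2, 2), 0), Y := g(3, 7) }, so A := p(g(2, 2), 0).

p(g(2, 2), 0)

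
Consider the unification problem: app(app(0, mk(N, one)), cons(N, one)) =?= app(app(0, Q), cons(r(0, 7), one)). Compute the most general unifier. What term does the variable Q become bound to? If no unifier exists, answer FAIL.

Decompose app/2: app(0, mk(N, one)) =?= app(0, Q),  cons(N, one) =?= cons(r(0, 7), one).
Decompose app/2: 0 =?= 0,  mk(N, one) =?= Q.
Delete trivial equation 0 =?= 0.
Bind Q := mk(N, one); no other remaining equation mentions Q.
Decompose cons/2: N =?= r(0, 7),  one =?= one.
Bind N := r(0, 7); no other remaining equation mentions N. Substituting into the earlier binding gives Q := mk(r(0, 7), one).
Delete trivial equation one =?= one.
MGU = { Q -> mk(r(0, 7), one), N -> r(0, 7) }, so Q -> mk(r(0, 7), one).

mk(r(0, 7), one)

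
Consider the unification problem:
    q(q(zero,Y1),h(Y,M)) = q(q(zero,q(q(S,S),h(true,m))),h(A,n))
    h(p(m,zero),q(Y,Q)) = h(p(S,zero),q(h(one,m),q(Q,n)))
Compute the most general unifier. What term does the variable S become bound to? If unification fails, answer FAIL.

FAIL

Decompose q/2: q(zero,Y1) = q(zero,q(q(S,S),h(true,m))),  h(Y,M) = h(A,n).
Decompose q/2: zero = zero,  Y1 = q(q(S,S),h(true,m)).
Delete trivial equation zero = zero.
Bind Y1 := q(q(S,S),h(true,m)); no other remaining equation mentions Y1.
Decompose h/2: Y = A,  M = n.
Bind Y := A; substituting into the one remaining equation that mentions Y gives: h(p(m,zero),q(A,Q)) = h(p(S,zero),q(h(one,m),q(Q,n))).
Bind M := n; no other remaining equation mentions M.
Decompose h/2: p(m,zero) = p(S,zero),  q(A,Q) = q(h(one,m),q(Q,n)).
Decompose p/2: m = S,  zero = zero.
Bind S := m; no other remaining equation mentions S. Substituting into the earlier binding gives Y1 := q(q(m,m),h(true,m)).
Delete trivial equation zero = zero.
Decompose q/2: A = h(one,m),  Q = q(Q,n).
Bind A := h(one,m); no other remaining equation mentions A. Substituting into the earlier binding gives Y := h(one,m).
Occurs check fails: Q occurs in q(Q,n); the equation Q = q(Q,n) has no finite solution.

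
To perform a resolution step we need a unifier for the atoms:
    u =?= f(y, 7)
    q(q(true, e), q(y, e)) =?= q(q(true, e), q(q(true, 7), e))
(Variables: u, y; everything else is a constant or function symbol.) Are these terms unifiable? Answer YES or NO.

YES

Bind u := f(y, 7); no other remaining equation mentions u.
Decompose q/2: q(true, e) =?= q(true, e),  q(y, e) =?= q(q(true, 7), e).
Delete trivial equation q(true, e) =?= q(true, e).
Decompose q/2: y =?= q(true, 7),  e =?= e.
Bind y := q(true, 7); no other remaining equation mentions y. Substituting into the earlier binding gives u := f(q(true, 7), 7).
Delete trivial equation e =?= e.
No equations remain and no clash or occurs-check failure arose, so a unifier exists.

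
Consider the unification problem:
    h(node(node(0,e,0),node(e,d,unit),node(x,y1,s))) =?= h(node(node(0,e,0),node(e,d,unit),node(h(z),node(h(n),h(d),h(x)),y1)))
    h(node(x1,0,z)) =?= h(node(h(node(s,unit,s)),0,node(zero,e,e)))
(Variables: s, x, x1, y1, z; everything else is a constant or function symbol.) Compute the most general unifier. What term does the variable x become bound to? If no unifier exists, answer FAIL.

Decompose h/1: node(node(0,e,0),node(e,d,unit),node(x,y1,s)) =?= node(node(0,e,0),node(e,d,unit),node(h(z),node(h(n),h(d),h(x)),y1)).
Decompose node/3: node(0,e,0) =?= node(0,e,0),  node(e,d,unit) =?= node(e,d,unit),  node(x,y1,s) =?= node(h(z),node(h(n),h(d),h(x)),y1).
Delete trivial equation node(0,e,0) =?= node(0,e,0).
Delete trivial equation node(e,d,unit) =?= node(e,d,unit).
Decompose node/3: x =?= h(z),  y1 =?= node(h(n),h(d),h(x)),  s =?= y1.
Bind x := h(z); substituting into the one remaining equation that mentions x gives: y1 =?= node(h(n),h(d),h(h(z))).
Bind y1 := node(h(n),h(d),h(h(z))); substituting into the one remaining equation that mentions y1 gives: s =?= node(h(n),h(d),h(h(z))).
Bind s := node(h(n),h(d),h(h(z))); substituting into the remaining equation gives: h(node(x1,0,z)) =?= h(node(h(node(node(h(n),h(d),h(h(z))),unit,node(h(n),h(d),h(h(z))))),0,node(zero,e,e))).
Decompose h/1: node(x1,0,z) =?= node(h(node(node(h(n),h(d),h(h(z))),unit,node(h(n),h(d),h(h(z))))),0,node(zero,e,e)).
Decompose node/3: x1 =?= h(node(node(h(n),h(d),h(h(z))),unit,node(h(n),h(d),h(h(z))))),  0 =?= 0,  z =?= node(zero,e,e).
Bind x1 := h(node(node(h(n),h(d),h(h(z))),unit,node(h(n),h(d),h(h(z))))); no other remaining equation mentions x1.
Delete trivial equation 0 =?= 0.
Bind z := node(zero,e,e). Substituting into the earlier bindings gives x := h(node(zero,e,e)), y1 := node(h(n),h(d),h(h(node(zero,e,e)))), s := node(h(n),h(d),h(h(node(zero,e,e)))), x1 := h(node(node(h(n),h(d),h(h(node(zero,e,e)))),unit,node(h(n),h(d),h(h(node(zero,e,e)))))).
MGU = { x := h(node(zero,e,e)), y1 := node(h(n),h(d),h(h(node(zero,e,e)))), s := node(h(n),h(d),h(h(node(zero,e,e)))), x1 := h(node(node(h(n),h(d),h(h(node(zero,e,e)))),unit,node(h(n),h(d),h(h(node(zero,e,e)))))), z := node(zero,e,e) }, so x := h(node(zero,e,e)).

h(node(zero,e,e))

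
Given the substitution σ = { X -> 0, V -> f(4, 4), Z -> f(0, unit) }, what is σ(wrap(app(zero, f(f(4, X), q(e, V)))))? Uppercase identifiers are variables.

Replace each occurrence of X with 0.
Replace each occurrence of V with f(4, 4).
Result: wrap(app(zero, f(f(4, 0), q(e, f(4, 4))))).

wrap(app(zero, f(f(4, 0), q(e, f(4, 4)))))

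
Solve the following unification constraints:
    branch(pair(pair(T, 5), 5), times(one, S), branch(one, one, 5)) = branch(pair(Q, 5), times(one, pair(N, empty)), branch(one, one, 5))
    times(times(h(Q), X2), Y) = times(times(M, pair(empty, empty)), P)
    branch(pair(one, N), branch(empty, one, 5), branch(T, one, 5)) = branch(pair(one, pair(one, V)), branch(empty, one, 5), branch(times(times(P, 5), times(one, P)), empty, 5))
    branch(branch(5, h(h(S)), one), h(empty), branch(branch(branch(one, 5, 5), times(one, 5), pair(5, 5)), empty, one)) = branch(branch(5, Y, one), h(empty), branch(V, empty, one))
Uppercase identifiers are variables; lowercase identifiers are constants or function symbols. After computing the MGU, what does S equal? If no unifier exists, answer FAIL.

Decompose branch/3: pair(pair(T, 5), 5) = pair(Q, 5),  times(one, S) = times(one, pair(N, empty)),  branch(one, one, 5) = branch(one, one, 5).
Decompose pair/2: pair(T, 5) = Q,  5 = 5.
Bind Q := pair(T, 5); substituting into the one remaining equation that mentions Q gives: times(times(h(pair(T, 5)), X2), Y) = times(times(M, pair(empty, empty)), P).
Delete trivial equation 5 = 5.
Decompose times/2: one = one,  S = pair(N, empty).
Delete trivial equation one = one.
Bind S := pair(N, empty); substituting into the one remaining equation that mentions S gives: branch(branch(5, h(h(pair(N, empty))), one), h(empty), branch(branch(branch(one, 5, 5), times(one, 5), pair(5, 5)), empty, one)) = branch(branch(5, Y, one), h(empty), branch(V, empty, one)).
Delete trivial equation branch(one, one, 5) = branch(one, one, 5).
Decompose times/2: times(h(pair(T, 5)), X2) = times(M, pair(empty, empty)),  Y = P.
Decompose times/2: h(pair(T, 5)) = M,  X2 = pair(empty, empty).
Bind M := h(pair(T, 5)); no other remaining equation mentions M.
Bind X2 := pair(empty, empty); no other remaining equation mentions X2.
Bind Y := P; substituting into the one remaining equation that mentions Y gives: branch(branch(5, h(h(pair(N, empty))), one), h(empty), branch(branch(branch(one, 5, 5), times(one, 5), pair(5, 5)), empty, one)) = branch(branch(5, P, one), h(empty), branch(V, empty, one)).
Decompose branch/3: pair(one, N) = pair(one, pair(one, V)),  branch(empty, one, 5) = branch(empty, one, 5),  branch(T, one, 5) = branch(times(times(P, 5), times(one, P)), empty, 5).
Decompose pair/2: one = one,  N = pair(one, V).
Delete trivial equation one = one.
Bind N := pair(one, V); substituting into the one remaining equation that mentions N gives: branch(branch(5, h(h(pair(pair(one, V), empty))), one), h(empty), branch(branch(branch(one, 5, 5), times(one, 5), pair(5, 5)), empty, one)) = branch(branch(5, P, one), h(empty), branch(V, empty, one)). Substituting into the earlier binding gives S := pair(pair(one, V), empty).
Delete trivial equation branch(empty, one, 5) = branch(empty, one, 5).
Decompose branch/3: T = times(times(P, 5), times(one, P)),  one = empty,  5 = 5.
Bind T := times(times(P, 5), times(one, P)); no other remaining equation mentions T. Substituting into the earlier bindings gives Q := pair(times(times(P, 5), times(one, P)), 5), M := h(pair(times(times(P, 5), times(one, P)), 5)).
Clash: constants one and empty differ; no unifier exists.

FAIL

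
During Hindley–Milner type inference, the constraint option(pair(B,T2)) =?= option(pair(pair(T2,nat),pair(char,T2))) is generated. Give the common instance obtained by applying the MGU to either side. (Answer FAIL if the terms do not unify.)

Decompose option/1: pair(B,T2) =?= pair(pair(T2,nat),pair(char,T2)).
Decompose pair/2: B =?= pair(T2,nat),  T2 =?= pair(char,T2).
Bind B := pair(T2,nat); no other remaining equation mentions B.
Occurs check fails: T2 occurs in pair(char,T2); the equation T2 =?= pair(char,T2) has no finite solution.

FAIL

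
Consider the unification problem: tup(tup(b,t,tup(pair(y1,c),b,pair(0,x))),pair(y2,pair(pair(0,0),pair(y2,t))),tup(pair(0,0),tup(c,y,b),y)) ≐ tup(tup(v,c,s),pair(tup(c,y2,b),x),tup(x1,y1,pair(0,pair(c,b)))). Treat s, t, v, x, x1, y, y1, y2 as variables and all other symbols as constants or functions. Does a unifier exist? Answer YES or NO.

Decompose tup/3: tup(b,t,tup(pair(y1,c),b,pair(0,x))) ≐ tup(v,c,s),  pair(y2,pair(pair(0,0),pair(y2,t))) ≐ pair(tup(c,y2,b),x),  tup(pair(0,0),tup(c,y,b),y) ≐ tup(x1,y1,pair(0,pair(c,b))).
Decompose tup/3: b ≐ v,  t ≐ c,  tup(pair(y1,c),b,pair(0,x)) ≐ s.
Bind v := b; no other remaining equation mentions v.
Bind t := c; substituting into the one remaining equation that mentions t gives: pair(y2,pair(pair(0,0),pair(y2,c))) ≐ pair(tup(c,y2,b),x).
Bind s := tup(pair(y1,c),b,pair(0,x)); no other remaining equation mentions s.
Decompose pair/2: y2 ≐ tup(c,y2,b),  pair(pair(0,0),pair(y2,c)) ≐ x.
Occurs check fails: y2 occurs in tup(c,y2,b); the equation y2 ≐ tup(c,y2,b) has no finite solution.

NO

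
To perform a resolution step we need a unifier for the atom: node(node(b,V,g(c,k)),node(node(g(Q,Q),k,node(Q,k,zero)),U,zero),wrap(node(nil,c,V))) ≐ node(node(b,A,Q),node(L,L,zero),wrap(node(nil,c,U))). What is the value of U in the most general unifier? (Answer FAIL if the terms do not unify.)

node(g(g(c,k),g(c,k)),k,node(g(c,k),k,zero))

Decompose node/3: node(b,V,g(c,k)) ≐ node(b,A,Q),  node(node(g(Q,Q),k,node(Q,k,zero)),U,zero) ≐ node(L,L,zero),  wrap(node(nil,c,V)) ≐ wrap(node(nil,c,U)).
Decompose node/3: b ≐ b,  V ≐ A,  g(c,k) ≐ Q.
Delete trivial equation b ≐ b.
Bind V := A; substituting into the one remaining equation that mentions V gives: wrap(node(nil,c,A)) ≐ wrap(node(nil,c,U)).
Bind Q := g(c,k); substituting into the one remaining equation that mentions Q gives: node(node(g(g(c,k),g(c,k)),k,node(g(c,k),k,zero)),U,zero) ≐ node(L,L,zero).
Decompose node/3: node(g(g(c,k),g(c,k)),k,node(g(c,k),k,zero)) ≐ L,  U ≐ L,  zero ≐ zero.
Bind L := node(g(g(c,k),g(c,k)),k,node(g(c,k),k,zero)); substituting into the one remaining equation that mentions L gives: U ≐ node(g(g(c,k),g(c,k)),k,node(g(c,k),k,zero)).
Bind U := node(g(g(c,k),g(c,k)),k,node(g(c,k),k,zero)); substituting into the one remaining equation that mentions U gives: wrap(node(nil,c,A)) ≐ wrap(node(nil,c,node(g(g(c,k),g(c,k)),k,node(g(c,k),k,zero)))).
Delete trivial equation zero ≐ zero.
Decompose wrap/1: node(nil,c,A) ≐ node(nil,c,node(g(g(c,k),g(c,k)),k,node(g(c,k),k,zero))).
Decompose node/3: nil ≐ nil,  c ≐ c,  A ≐ node(g(g(c,k),g(c,k)),k,node(g(c,k),k,zero)).
Delete trivial equation nil ≐ nil.
Delete trivial equation c ≐ c.
Bind A := node(g(g(c,k),g(c,k)),k,node(g(c,k),k,zero)). Substituting into the earlier binding gives V := node(g(g(c,k),g(c,k)),k,node(g(c,k),k,zero)).
MGU = { V -> node(g(g(c,k),g(c,k)),k,node(g(c,k),k,zero)), Q -> g(c,k), L -> node(g(g(c,k),g(c,k)),k,node(g(c,k),k,zero)), U -> node(g(g(c,k),g(c,k)),k,node(g(c,k),k,zero)), A -> node(g(g(c,k),g(c,k)),k,node(g(c,k),k,zero)) }, so U -> node(g(g(c,k),g(c,k)),k,node(g(c,k),k,zero)).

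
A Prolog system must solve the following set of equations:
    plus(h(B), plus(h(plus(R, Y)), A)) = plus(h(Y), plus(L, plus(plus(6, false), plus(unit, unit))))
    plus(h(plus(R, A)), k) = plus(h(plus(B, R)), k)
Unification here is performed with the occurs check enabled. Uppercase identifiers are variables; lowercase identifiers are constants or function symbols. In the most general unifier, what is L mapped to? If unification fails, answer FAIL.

Decompose plus/2: h(B) = h(Y),  plus(h(plus(R, Y)), A) = plus(L, plus(plus(6, false), plus(unit, unit))).
Decompose h/1: B = Y.
Bind B := Y; substituting into the one remaining equation that mentions B gives: plus(h(plus(R, A)), k) = plus(h(plus(Y, R)), k).
Decompose plus/2: h(plus(R, Y)) = L,  A = plus(plus(6, false), plus(unit, unit)).
Bind L := h(plus(R, Y)); no other remaining equation mentions L.
Bind A := plus(plus(6, false), plus(unit, unit)); substituting into the remaining equation gives: plus(h(plus(R, plus(plus(6, false), plus(unit, unit)))), k) = plus(h(plus(Y, R)), k).
Decompose plus/2: h(plus(R, plus(plus(6, false), plus(unit, unit)))) = h(plus(Y, R)),  k = k.
Decompose h/1: plus(R, plus(plus(6, false), plus(unit, unit))) = plus(Y, R).
Decompose plus/2: R = Y,  plus(plus(6, false), plus(unit, unit)) = R.
Bind R := Y; substituting into the one remaining equation that mentions R gives: plus(plus(6, false), plus(unit, unit)) = Y. Substituting into the earlier binding gives L := h(plus(Y, Y)).
Bind Y := plus(plus(6, false), plus(unit, unit)); no other remaining equation mentions Y. Substituting into the earlier bindings gives B := plus(plus(6, false), plus(unit, unit)), L := h(plus(plus(plus(6, false), plus(unit, unit)), plus(plus(6, false), plus(unit, unit)))), R := plus(plus(6, false), plus(unit, unit)).
Delete trivial equation k = k.
MGU = { B ↦ plus(plus(6, false), plus(unit, unit)), L ↦ h(plus(plus(plus(6, false), plus(unit, unit)), plus(plus(6, false), plus(unit, unit)))), A ↦ plus(plus(6, false), plus(unit, unit)), R ↦ plus(plus(6, false), plus(unit, unit)), Y ↦ plus(plus(6, false), plus(unit, unit)) }, so L ↦ h(plus(plus(plus(6, false), plus(unit, unit)), plus(plus(6, false), plus(unit, unit)))).

h(plus(plus(plus(6, false), plus(unit, unit)), plus(plus(6, false), plus(unit, unit))))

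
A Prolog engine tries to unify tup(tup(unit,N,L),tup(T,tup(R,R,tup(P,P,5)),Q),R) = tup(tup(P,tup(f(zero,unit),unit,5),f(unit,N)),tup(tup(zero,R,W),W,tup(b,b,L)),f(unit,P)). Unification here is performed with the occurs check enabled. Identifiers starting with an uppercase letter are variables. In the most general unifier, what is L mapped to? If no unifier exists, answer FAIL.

f(unit,tup(f(zero,unit),unit,5))

Decompose tup/3: tup(unit,N,L) = tup(P,tup(f(zero,unit),unit,5),f(unit,N)),  tup(T,tup(R,R,tup(P,P,5)),Q) = tup(tup(zero,R,W),W,tup(b,b,L)),  R = f(unit,P).
Decompose tup/3: unit = P,  N = tup(f(zero,unit),unit,5),  L = f(unit,N).
Bind P := unit; substituting into the 2 remaining equations that mention P gives: tup(T,tup(R,R,tup(unit,unit,5)),Q) = tup(tup(zero,R,W),W,tup(b,b,L)),  R = f(unit,unit).
Bind N := tup(f(zero,unit),unit,5); substituting into the one remaining equation that mentions N gives: L = f(unit,tup(f(zero,unit),unit,5)).
Bind L := f(unit,tup(f(zero,unit),unit,5)); substituting into the one remaining equation that mentions L gives: tup(T,tup(R,R,tup(unit,unit,5)),Q) = tup(tup(zero,R,W),W,tup(b,b,f(unit,tup(f(zero,unit),unit,5)))).
Decompose tup/3: T = tup(zero,R,W),  tup(R,R,tup(unit,unit,5)) = W,  Q = tup(b,b,f(unit,tup(f(zero,unit),unit,5))).
Bind T := tup(zero,R,W); no other remaining equation mentions T.
Bind W := tup(R,R,tup(unit,unit,5)); no other remaining equation mentions W. Substituting into the earlier binding gives T := tup(zero,R,tup(R,R,tup(unit,unit,5))).
Bind Q := tup(b,b,f(unit,tup(f(zero,unit),unit,5))); no other remaining equation mentions Q.
Bind R := f(unit,unit). Substituting into the earlier bindings gives T := tup(zero,f(unit,unit),tup(f(unit,unit),f(unit,unit),tup(unit,unit,5))), W := tup(f(unit,unit),f(unit,unit),tup(unit,unit,5)).
MGU = { P -> unit, N -> tup(f(zero,unit),unit,5), L -> f(unit,tup(f(zero,unit),unit,5)), T -> tup(zero,f(unit,unit),tup(f(unit,unit),f(unit,unit),tup(unit,unit,5))), W -> tup(f(unit,unit),f(unit,unit),tup(unit,unit,5)), Q -> tup(b,b,f(unit,tup(f(zero,unit),unit,5))), R -> f(unit,unit) }, so L -> f(unit,tup(f(zero,unit),unit,5)).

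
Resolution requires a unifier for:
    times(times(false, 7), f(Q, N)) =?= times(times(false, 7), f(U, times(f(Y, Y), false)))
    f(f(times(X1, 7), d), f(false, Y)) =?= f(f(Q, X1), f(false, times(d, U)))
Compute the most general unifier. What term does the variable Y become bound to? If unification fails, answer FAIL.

Decompose times/2: times(false, 7) =?= times(false, 7),  f(Q, N) =?= f(U, times(f(Y, Y), false)).
Delete trivial equation times(false, 7) =?= times(false, 7).
Decompose f/2: Q =?= U,  N =?= times(f(Y, Y), false).
Bind Q := U; substituting into the one remaining equation that mentions Q gives: f(f(times(X1, 7), d), f(false, Y)) =?= f(f(U, X1), f(false, times(d, U))).
Bind N := times(f(Y, Y), false); no other remaining equation mentions N.
Decompose f/2: f(times(X1, 7), d) =?= f(U, X1),  f(false, Y) =?= f(false, times(d, U)).
Decompose f/2: times(X1, 7) =?= U,  d =?= X1.
Bind U := times(X1, 7); substituting into the one remaining equation that mentions U gives: f(false, Y) =?= f(false, times(d, times(X1, 7))). Substituting into the earlier binding gives Q := times(X1, 7).
Bind X1 := d; substituting into the remaining equation gives: f(false, Y) =?= f(false, times(d, times(d, 7))). Substituting into the earlier bindings gives Q := times(d, 7), U := times(d, 7).
Decompose f/2: false =?= false,  Y =?= times(d, times(d, 7)).
Delete trivial equation false =?= false.
Bind Y := times(d, times(d, 7)). Substituting into the earlier binding gives N := times(f(times(d, times(d, 7)), times(d, times(d, 7))), false).
MGU = { Q := times(d, 7), N := times(f(times(d, times(d, 7)), times(d, times(d, 7))), false), U := times(d, 7), X1 := d, Y := times(d, times(d, 7)) }, so Y := times(d, times(d, 7)).

times(d, times(d, 7))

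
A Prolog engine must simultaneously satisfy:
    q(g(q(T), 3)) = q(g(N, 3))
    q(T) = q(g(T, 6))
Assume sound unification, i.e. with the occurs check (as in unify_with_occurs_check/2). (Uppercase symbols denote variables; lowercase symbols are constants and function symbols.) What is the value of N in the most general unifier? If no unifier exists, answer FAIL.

FAIL

Decompose q/1: g(q(T), 3) = g(N, 3).
Decompose g/2: q(T) = N,  3 = 3.
Bind N := q(T); no other remaining equation mentions N.
Delete trivial equation 3 = 3.
Decompose q/1: T = g(T, 6).
Occurs check fails: T occurs in g(T, 6); the equation T = g(T, 6) has no finite solution.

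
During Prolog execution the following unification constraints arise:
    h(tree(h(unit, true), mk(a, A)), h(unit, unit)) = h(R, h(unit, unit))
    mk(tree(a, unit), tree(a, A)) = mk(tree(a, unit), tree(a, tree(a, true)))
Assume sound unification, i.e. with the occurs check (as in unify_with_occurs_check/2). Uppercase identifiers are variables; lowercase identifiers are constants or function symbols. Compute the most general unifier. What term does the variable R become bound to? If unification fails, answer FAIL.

tree(h(unit, true), mk(a, tree(a, true)))

Decompose h/2: tree(h(unit, true), mk(a, A)) = R,  h(unit, unit) = h(unit, unit).
Bind R := tree(h(unit, true), mk(a, A)); no other remaining equation mentions R.
Delete trivial equation h(unit, unit) = h(unit, unit).
Decompose mk/2: tree(a, unit) = tree(a, unit),  tree(a, A) = tree(a, tree(a, true)).
Delete trivial equation tree(a, unit) = tree(a, unit).
Decompose tree/2: a = a,  A = tree(a, true).
Delete trivial equation a = a.
Bind A := tree(a, true). Substituting into the earlier binding gives R := tree(h(unit, true), mk(a, tree(a, true))).
MGU = { R ↦ tree(h(unit, true), mk(a, tree(a, true))), A ↦ tree(a, true) }, so R ↦ tree(h(unit, true), mk(a, tree(a, true))).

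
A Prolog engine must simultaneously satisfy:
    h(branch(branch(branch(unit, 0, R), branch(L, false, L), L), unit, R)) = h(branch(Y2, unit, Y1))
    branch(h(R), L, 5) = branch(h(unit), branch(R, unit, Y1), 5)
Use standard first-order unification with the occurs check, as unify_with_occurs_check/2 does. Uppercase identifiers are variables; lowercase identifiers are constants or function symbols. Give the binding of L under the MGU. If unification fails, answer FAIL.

branch(unit, unit, unit)

Decompose h/1: branch(branch(branch(unit, 0, R), branch(L, false, L), L), unit, R) = branch(Y2, unit, Y1).
Decompose branch/3: branch(branch(unit, 0, R), branch(L, false, L), L) = Y2,  unit = unit,  R = Y1.
Bind Y2 := branch(branch(unit, 0, R), branch(L, false, L), L); no other remaining equation mentions Y2.
Delete trivial equation unit = unit.
Bind R := Y1; substituting into the remaining equation gives: branch(h(Y1), L, 5) = branch(h(unit), branch(Y1, unit, Y1), 5). Substituting into the earlier binding gives Y2 := branch(branch(unit, 0, Y1), branch(L, false, L), L).
Decompose branch/3: h(Y1) = h(unit),  L = branch(Y1, unit, Y1),  5 = 5.
Decompose h/1: Y1 = unit.
Bind Y1 := unit; substituting into the one remaining equation that mentions Y1 gives: L = branch(unit, unit, unit). Substituting into the earlier bindings gives Y2 := branch(branch(unit, 0, unit), branch(L, false, L), L), R := unit.
Bind L := branch(unit, unit, unit); no other remaining equation mentions L. Substituting into the earlier binding gives Y2 := branch(branch(unit, 0, unit), branch(branch(unit, unit, unit), false, branch(unit, unit, unit)), branch(unit, unit, unit)).
Delete trivial equation 5 = 5.
MGU = { Y2 ↦ branch(branch(unit, 0, unit), branch(branch(unit, unit, unit), false, branch(unit, unit, unit)), branch(unit, unit, unit)), R ↦ unit, Y1 ↦ unit, L ↦ branch(unit, unit, unit) }, so L ↦ branch(unit, unit, unit).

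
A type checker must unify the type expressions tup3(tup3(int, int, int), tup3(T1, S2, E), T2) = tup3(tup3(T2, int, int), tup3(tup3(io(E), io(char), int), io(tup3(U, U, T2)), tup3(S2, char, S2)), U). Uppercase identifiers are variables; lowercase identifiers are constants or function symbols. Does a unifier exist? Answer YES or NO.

YES

Decompose tup3/3: tup3(int, int, int) = tup3(T2, int, int),  tup3(T1, S2, E) = tup3(tup3(io(E), io(char), int), io(tup3(U, U, T2)), tup3(S2, char, S2)),  T2 = U.
Decompose tup3/3: int = T2,  int = int,  int = int.
Bind T2 := int; substituting into the 2 remaining equations that mention T2 gives: tup3(T1, S2, E) = tup3(tup3(io(E), io(char), int), io(tup3(U, U, int)), tup3(S2, char, S2)),  int = U.
Delete trivial equation int = int.
Delete trivial equation int = int.
Decompose tup3/3: T1 = tup3(io(E), io(char), int),  S2 = io(tup3(U, U, int)),  E = tup3(S2, char, S2).
Bind T1 := tup3(io(E), io(char), int); no other remaining equation mentions T1.
Bind S2 := io(tup3(U, U, int)); substituting into the one remaining equation that mentions S2 gives: E = tup3(io(tup3(U, U, int)), char, io(tup3(U, U, int))).
Bind E := tup3(io(tup3(U, U, int)), char, io(tup3(U, U, int))); no other remaining equation mentions E. Substituting into the earlier binding gives T1 := tup3(io(tup3(io(tup3(U, U, int)), char, io(tup3(U, U, int)))), io(char), int).
Bind U := int. Substituting into the earlier bindings gives T1 := tup3(io(tup3(io(tup3(int, int, int)), char, io(tup3(int, int, int)))), io(char), int), S2 := io(tup3(int, int, int)), E := tup3(io(tup3(int, int, int)), char, io(tup3(int, int, int))).
No equations remain and no clash or occurs-check failure arose, so a unifier exists.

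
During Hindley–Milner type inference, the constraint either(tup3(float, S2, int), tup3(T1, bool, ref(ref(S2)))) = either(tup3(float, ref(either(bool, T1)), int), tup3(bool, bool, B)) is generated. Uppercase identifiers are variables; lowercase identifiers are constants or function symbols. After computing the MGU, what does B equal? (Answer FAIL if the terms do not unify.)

Decompose either/2: tup3(float, S2, int) = tup3(float, ref(either(bool, T1)), int),  tup3(T1, bool, ref(ref(S2))) = tup3(bool, bool, B).
Decompose tup3/3: float = float,  S2 = ref(either(bool, T1)),  int = int.
Delete trivial equation float = float.
Bind S2 := ref(either(bool, T1)); substituting into the one remaining equation that mentions S2 gives: tup3(T1, bool, ref(ref(ref(either(bool, T1))))) = tup3(bool, bool, B).
Delete trivial equation int = int.
Decompose tup3/3: T1 = bool,  bool = bool,  ref(ref(ref(either(bool, T1)))) = B.
Bind T1 := bool; substituting into the one remaining equation that mentions T1 gives: ref(ref(ref(either(bool, bool)))) = B. Substituting into the earlier binding gives S2 := ref(either(bool, bool)).
Delete trivial equation bool = bool.
Bind B := ref(ref(ref(either(bool, bool)))).
MGU = { S2 := ref(either(bool, bool)), T1 := bool, B := ref(ref(ref(either(bool, bool)))) }, so B := ref(ref(ref(either(bool, bool)))).

ref(ref(ref(either(bool, bool))))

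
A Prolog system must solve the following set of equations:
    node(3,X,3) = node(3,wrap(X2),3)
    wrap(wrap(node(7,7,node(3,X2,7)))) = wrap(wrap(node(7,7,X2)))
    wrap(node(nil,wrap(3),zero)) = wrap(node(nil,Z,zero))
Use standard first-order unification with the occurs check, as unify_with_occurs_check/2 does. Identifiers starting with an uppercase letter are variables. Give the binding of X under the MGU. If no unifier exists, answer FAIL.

FAIL

Decompose node/3: 3 = 3,  X = wrap(X2),  3 = 3.
Delete trivial equation 3 = 3.
Bind X := wrap(X2); no other remaining equation mentions X.
Delete trivial equation 3 = 3.
Decompose wrap/1: wrap(node(7,7,node(3,X2,7))) = wrap(node(7,7,X2)).
Decompose wrap/1: node(7,7,node(3,X2,7)) = node(7,7,X2).
Decompose node/3: 7 = 7,  7 = 7,  node(3,X2,7) = X2.
Delete trivial equation 7 = 7.
Delete trivial equation 7 = 7.
Occurs check fails: X2 occurs in node(3,X2,7); the equation X2 = node(3,X2,7) has no finite solution.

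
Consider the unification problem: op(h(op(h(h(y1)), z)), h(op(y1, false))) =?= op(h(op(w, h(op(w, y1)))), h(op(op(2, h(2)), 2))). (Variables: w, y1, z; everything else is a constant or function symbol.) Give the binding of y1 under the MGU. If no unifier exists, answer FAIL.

Decompose op/2: h(op(h(h(y1)), z)) =?= h(op(w, h(op(w, y1)))),  h(op(y1, false)) =?= h(op(op(2, h(2)), 2)).
Decompose h/1: op(h(h(y1)), z) =?= op(w, h(op(w, y1))).
Decompose op/2: h(h(y1)) =?= w,  z =?= h(op(w, y1)).
Bind w := h(h(y1)); substituting into the one remaining equation that mentions w gives: z =?= h(op(h(h(y1)), y1)).
Bind z := h(op(h(h(y1)), y1)); no other remaining equation mentions z.
Decompose h/1: op(y1, false) =?= op(op(2, h(2)), 2).
Decompose op/2: y1 =?= op(2, h(2)),  false =?= 2.
Bind y1 := op(2, h(2)); no other remaining equation mentions y1. Substituting into the earlier bindings gives w := h(h(op(2, h(2)))), z := h(op(h(h(op(2, h(2)))), op(2, h(2)))).
Clash: constants false and 2 differ; no unifier exists.

FAIL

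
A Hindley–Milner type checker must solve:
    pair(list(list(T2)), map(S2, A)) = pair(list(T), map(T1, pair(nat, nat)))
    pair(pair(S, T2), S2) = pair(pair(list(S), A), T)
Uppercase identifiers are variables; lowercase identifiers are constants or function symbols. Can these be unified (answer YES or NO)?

NO

Decompose pair/2: list(list(T2)) = list(T),  map(S2, A) = map(T1, pair(nat, nat)).
Decompose list/1: list(T2) = T.
Bind T := list(T2); substituting into the one remaining equation that mentions T gives: pair(pair(S, T2), S2) = pair(pair(list(S), A), list(T2)).
Decompose map/2: S2 = T1,  A = pair(nat, nat).
Bind S2 := T1; substituting into the one remaining equation that mentions S2 gives: pair(pair(S, T2), T1) = pair(pair(list(S), A), list(T2)).
Bind A := pair(nat, nat); substituting into the remaining equation gives: pair(pair(S, T2), T1) = pair(pair(list(S), pair(nat, nat)), list(T2)).
Decompose pair/2: pair(S, T2) = pair(list(S), pair(nat, nat)),  T1 = list(T2).
Decompose pair/2: S = list(S),  T2 = pair(nat, nat).
Occurs check fails: S occurs in list(S); the equation S = list(S) has no finite solution.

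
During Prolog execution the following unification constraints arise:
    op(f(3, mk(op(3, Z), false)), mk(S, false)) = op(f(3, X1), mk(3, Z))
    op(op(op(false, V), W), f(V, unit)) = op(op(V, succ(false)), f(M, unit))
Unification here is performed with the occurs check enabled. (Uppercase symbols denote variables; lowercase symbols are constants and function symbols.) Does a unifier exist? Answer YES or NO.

Decompose op/2: f(3, mk(op(3, Z), false)) = f(3, X1),  mk(S, false) = mk(3, Z).
Decompose f/2: 3 = 3,  mk(op(3, Z), false) = X1.
Delete trivial equation 3 = 3.
Bind X1 := mk(op(3, Z), false); no other remaining equation mentions X1.
Decompose mk/2: S = 3,  false = Z.
Bind S := 3; no other remaining equation mentions S.
Bind Z := false; no other remaining equation mentions Z. Substituting into the earlier binding gives X1 := mk(op(3, false), false).
Decompose op/2: op(op(false, V), W) = op(V, succ(false)),  f(V, unit) = f(M, unit).
Decompose op/2: op(false, V) = V,  W = succ(false).
Occurs check fails: V occurs in op(false, V); the equation V = op(false, V) has no finite solution.

NO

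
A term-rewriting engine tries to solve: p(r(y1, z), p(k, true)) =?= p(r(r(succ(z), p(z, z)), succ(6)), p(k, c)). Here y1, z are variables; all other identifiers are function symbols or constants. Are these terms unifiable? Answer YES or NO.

NO

Decompose p/2: r(y1, z) =?= r(r(succ(z), p(z, z)), succ(6)),  p(k, true) =?= p(k, c).
Decompose r/2: y1 =?= r(succ(z), p(z, z)),  z =?= succ(6).
Bind y1 := r(succ(z), p(z, z)); no other remaining equation mentions y1.
Bind z := succ(6); no other remaining equation mentions z. Substituting into the earlier binding gives y1 := r(succ(succ(6)), p(succ(6), succ(6))).
Decompose p/2: k =?= k,  true =?= c.
Delete trivial equation k =?= k.
Clash: constants true and c differ; no unifier exists.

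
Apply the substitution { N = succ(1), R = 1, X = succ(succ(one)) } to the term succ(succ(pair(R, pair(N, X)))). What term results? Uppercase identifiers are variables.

Replace each occurrence of N with succ(1).
Replace each occurrence of R with 1.
Replace each occurrence of X with succ(succ(one)).
Result: succ(succ(pair(1, pair(succ(1), succ(succ(one)))))).

succ(succ(pair(1, pair(succ(1), succ(succ(one))))))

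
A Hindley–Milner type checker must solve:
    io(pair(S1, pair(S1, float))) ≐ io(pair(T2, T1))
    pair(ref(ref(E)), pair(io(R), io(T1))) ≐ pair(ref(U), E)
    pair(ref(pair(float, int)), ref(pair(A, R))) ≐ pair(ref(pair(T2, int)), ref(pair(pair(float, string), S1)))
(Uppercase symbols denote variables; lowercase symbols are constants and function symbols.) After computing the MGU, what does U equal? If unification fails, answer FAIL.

Decompose io/1: pair(S1, pair(S1, float)) ≐ pair(T2, T1).
Decompose pair/2: S1 ≐ T2,  pair(S1, float) ≐ T1.
Bind S1 := T2; substituting into the 2 remaining equations that mention S1 gives: pair(T2, float) ≐ T1,  pair(ref(pair(float, int)), ref(pair(A, R))) ≐ pair(ref(pair(T2, int)), ref(pair(pair(float, string), T2))).
Bind T1 := pair(T2, float); substituting into the one remaining equation that mentions T1 gives: pair(ref(ref(E)), pair(io(R), io(pair(T2, float)))) ≐ pair(ref(U), E).
Decompose pair/2: ref(ref(E)) ≐ ref(U),  pair(io(R), io(pair(T2, float))) ≐ E.
Decompose ref/1: ref(E) ≐ U.
Bind U := ref(E); no other remaining equation mentions U.
Bind E := pair(io(R), io(pair(T2, float))); no other remaining equation mentions E. Substituting into the earlier binding gives U := ref(pair(io(R), io(pair(T2, float)))).
Decompose pair/2: ref(pair(float, int)) ≐ ref(pair(T2, int)),  ref(pair(A, R)) ≐ ref(pair(pair(float, string), T2)).
Decompose ref/1: pair(float, int) ≐ pair(T2, int).
Decompose pair/2: float ≐ T2,  int ≐ int.
Bind T2 := float; substituting into the one remaining equation that mentions T2 gives: ref(pair(A, R)) ≐ ref(pair(pair(float, string), float)). Substituting into the earlier bindings gives S1 := float, T1 := pair(float, float), U := ref(pair(io(R), io(pair(float, float)))), E := pair(io(R), io(pair(float, float))).
Delete trivial equation int ≐ int.
Decompose ref/1: pair(A, R) ≐ pair(pair(float, string), float).
Decompose pair/2: A ≐ pair(float, string),  R ≐ float.
Bind A := pair(float, string); no other remaining equation mentions A.
Bind R := float. Substituting into the earlier bindings gives U := ref(pair(io(float), io(pair(float, float)))), E := pair(io(float), io(pair(float, float))).
MGU = { S1 ↦ float, T1 ↦ pair(float, float), U ↦ ref(pair(io(float), io(pair(float, float)))), E ↦ pair(io(float), io(pair(float, float))), T2 ↦ float, A ↦ pair(float, string), R ↦ float }, so U ↦ ref(pair(io(float), io(pair(float, float)))).

ref(pair(io(float), io(pair(float, float))))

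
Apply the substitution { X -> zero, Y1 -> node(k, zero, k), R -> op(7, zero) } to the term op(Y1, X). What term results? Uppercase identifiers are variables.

Replace each occurrence of X with zero.
Replace each occurrence of Y1 with node(k, zero, k).
Result: op(node(k, zero, k), zero).

op(node(k, zero, k), zero)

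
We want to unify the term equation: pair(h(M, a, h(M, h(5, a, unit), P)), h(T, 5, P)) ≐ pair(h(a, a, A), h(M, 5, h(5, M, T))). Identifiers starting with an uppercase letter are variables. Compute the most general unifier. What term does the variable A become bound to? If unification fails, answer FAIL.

h(a, h(5, a, unit), h(5, a, a))

Decompose pair/2: h(M, a, h(M, h(5, a, unit), P)) ≐ h(a, a, A),  h(T, 5, P) ≐ h(M, 5, h(5, M, T)).
Decompose h/3: M ≐ a,  a ≐ a,  h(M, h(5, a, unit), P) ≐ A.
Bind M := a; substituting into the 2 remaining equations that mention M gives: h(a, h(5, a, unit), P) ≐ A,  h(T, 5, P) ≐ h(a, 5, h(5, a, T)).
Delete trivial equation a ≐ a.
Bind A := h(a, h(5, a, unit), P); no other remaining equation mentions A.
Decompose h/3: T ≐ a,  5 ≐ 5,  P ≐ h(5, a, T).
Bind T := a; substituting into the one remaining equation that mentions T gives: P ≐ h(5, a, a).
Delete trivial equation 5 ≐ 5.
Bind P := h(5, a, a). Substituting into the earlier binding gives A := h(a, h(5, a, unit), h(5, a, a)).
MGU = { M -> a, A -> h(a, h(5, a, unit), h(5, a, a)), T -> a, P -> h(5, a, a) }, so A -> h(a, h(5, a, unit), h(5, a, a)).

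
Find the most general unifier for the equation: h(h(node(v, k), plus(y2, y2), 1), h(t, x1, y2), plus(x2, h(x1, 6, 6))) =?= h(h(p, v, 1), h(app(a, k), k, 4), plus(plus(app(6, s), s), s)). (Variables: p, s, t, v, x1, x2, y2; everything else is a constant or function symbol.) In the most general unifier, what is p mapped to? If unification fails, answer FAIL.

node(plus(4, 4), k)

Decompose h/3: h(node(v, k), plus(y2, y2), 1) =?= h(p, v, 1),  h(t, x1, y2) =?= h(app(a, k), k, 4),  plus(x2, h(x1, 6, 6)) =?= plus(plus(app(6, s), s), s).
Decompose h/3: node(v, k) =?= p,  plus(y2, y2) =?= v,  1 =?= 1.
Bind p := node(v, k); no other remaining equation mentions p.
Bind v := plus(y2, y2); no other remaining equation mentions v. Substituting into the earlier binding gives p := node(plus(y2, y2), k).
Delete trivial equation 1 =?= 1.
Decompose h/3: t =?= app(a, k),  x1 =?= k,  y2 =?= 4.
Bind t := app(a, k); no other remaining equation mentions t.
Bind x1 := k; substituting into the one remaining equation that mentions x1 gives: plus(x2, h(k, 6, 6)) =?= plus(plus(app(6, s), s), s).
Bind y2 := 4; no other remaining equation mentions y2. Substituting into the earlier bindings gives p := node(plus(4, 4), k), v := plus(4, 4).
Decompose plus/2: x2 =?= plus(app(6, s), s),  h(k, 6, 6) =?= s.
Bind x2 := plus(app(6, s), s); no other remaining equation mentions x2.
Bind s := h(k, 6, 6). Substituting into the earlier binding gives x2 := plus(app(6, h(k, 6, 6)), h(k, 6, 6)).
MGU = { p ↦ node(plus(4, 4), k), v ↦ plus(4, 4), t ↦ app(a, k), x1 ↦ k, y2 ↦ 4, x2 ↦ plus(app(6, h(k, 6, 6)), h(k, 6, 6)), s ↦ h(k, 6, 6) }, so p ↦ node(plus(4, 4), k).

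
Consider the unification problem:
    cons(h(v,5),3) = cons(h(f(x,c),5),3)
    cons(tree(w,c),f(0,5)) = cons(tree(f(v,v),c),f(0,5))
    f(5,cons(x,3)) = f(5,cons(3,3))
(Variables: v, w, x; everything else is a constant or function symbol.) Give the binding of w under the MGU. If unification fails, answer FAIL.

Decompose cons/2: h(v,5) = h(f(x,c),5),  3 = 3.
Decompose h/2: v = f(x,c),  5 = 5.
Bind v := f(x,c); substituting into the one remaining equation that mentions v gives: cons(tree(w,c),f(0,5)) = cons(tree(f(f(x,c),f(x,c)),c),f(0,5)).
Delete trivial equation 5 = 5.
Delete trivial equation 3 = 3.
Decompose cons/2: tree(w,c) = tree(f(f(x,c),f(x,c)),c),  f(0,5) = f(0,5).
Decompose tree/2: w = f(f(x,c),f(x,c)),  c = c.
Bind w := f(f(x,c),f(x,c)); no other remaining equation mentions w.
Delete trivial equation c = c.
Delete trivial equation f(0,5) = f(0,5).
Decompose f/2: 5 = 5,  cons(x,3) = cons(3,3).
Delete trivial equation 5 = 5.
Decompose cons/2: x = 3,  3 = 3.
Bind x := 3; no other remaining equation mentions x. Substituting into the earlier bindings gives v := f(3,c), w := f(f(3,c),f(3,c)).
Delete trivial equation 3 = 3.
MGU = { v -> f(3,c), w -> f(f(3,c),f(3,c)), x -> 3 }, so w -> f(f(3,c),f(3,c)).

f(f(3,c),f(3,c))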